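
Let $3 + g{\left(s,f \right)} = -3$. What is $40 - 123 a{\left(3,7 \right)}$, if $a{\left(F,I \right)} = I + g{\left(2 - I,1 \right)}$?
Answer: $-83$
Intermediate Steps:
$g{\left(s,f \right)} = -6$ ($g{\left(s,f \right)} = -3 - 3 = -6$)
$a{\left(F,I \right)} = -6 + I$ ($a{\left(F,I \right)} = I - 6 = -6 + I$)
$40 - 123 a{\left(3,7 \right)} = 40 - 123 \left(-6 + 7\right) = 40 - 123 = -83$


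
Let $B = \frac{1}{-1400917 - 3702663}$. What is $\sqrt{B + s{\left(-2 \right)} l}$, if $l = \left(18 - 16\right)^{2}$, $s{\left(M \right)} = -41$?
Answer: $\frac{3 i \sqrt{118656409194255}}{2551790} \approx 12.806 i$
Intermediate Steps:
$l = 4$ ($l = 2^{2} = 4$)
$B = - \frac{1}{5103580}$ ($B = \frac{1}{-5103580} = - \frac{1}{5103580} \approx -1.9594 \cdot 10^{-7}$)
$\sqrt{B + s{\left(-2 \right)} l} = \sqrt{- \frac{1}{5103580} - 164} = \sqrt{- \frac{836987121}{5103580}} = \frac{3 i \sqrt{118656409194255}}{2551790}$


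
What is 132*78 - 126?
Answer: 10170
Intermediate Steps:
132*78 - 126 = 10296 - 126 = 10170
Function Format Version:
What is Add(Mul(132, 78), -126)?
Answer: 10170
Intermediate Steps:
Add(Mul(132, 78), -126) = Add(10296, -126) = 10170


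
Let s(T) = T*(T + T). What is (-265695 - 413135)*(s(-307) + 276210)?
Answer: -315457731640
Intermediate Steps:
s(T) = 2*T**2 (s(T) = T*(2*T) = 2*T**2)
(-265695 - 413135)*(s(-307) + 276210) = (-265695 - 413135)*(2*(-307)**2 + 276210) = -678830*(2*94249 + 276210) = -678830*(188498 + 276210) = -678830*464708 = -315457731640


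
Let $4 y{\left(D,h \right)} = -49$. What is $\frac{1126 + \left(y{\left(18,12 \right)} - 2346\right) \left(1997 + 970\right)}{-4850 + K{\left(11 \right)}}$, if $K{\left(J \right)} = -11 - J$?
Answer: $\frac{3997601}{2784} \approx 1435.9$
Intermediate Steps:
$y{\left(D,h \right)} = - \frac{49}{4}$ ($y{\left(D,h \right)} = \frac{1}{4} \left(-49\right) = - \frac{49}{4}$)
$\frac{1126 + \left(y{\left(18,12 \right)} - 2346\right) \left(1997 + 970\right)}{-4850 + K{\left(11 \right)}} = \frac{1126 + \left(- \frac{49}{4} - 2346\right) \left(1997 + 970\right)}{-4850 - 22} = \frac{1126 - \frac{27987711}{4}}{-4850 - 22} = - \frac{27983207}{4 \left(-4872\right)} = \left(- \frac{27983207}{4}\right) \left(- \frac{1}{4872}\right) = \frac{3997601}{2784}$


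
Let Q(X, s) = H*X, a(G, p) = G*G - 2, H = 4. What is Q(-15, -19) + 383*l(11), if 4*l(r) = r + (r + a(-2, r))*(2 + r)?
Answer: 17175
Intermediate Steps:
a(G, p) = -2 + G**2 (a(G, p) = G**2 - 2 = -2 + G**2)
Q(X, s) = 4*X
l(r) = r/4 + (2 + r)**2/4 (l(r) = (r + (r + (-2 + (-2)**2))*(2 + r))/4 = (r + (r + (-2 + 4))*(2 + r))/4 = (r + (r + 2)*(2 + r))/4 = (r + (2 + r)*(2 + r))/4 = (r + (2 + r)**2)/4 = r/4 + (2 + r)**2/4)
Q(-15, -19) + 383*l(11) = 4*(-15) + 383*(1 + (1/4)*11**2 + (5/4)*11) = -60 + 383*(1 + (1/4)*121 + 55/4) = -60 + 383*(1 + 121/4 + 55/4) = -60 + 383*45 = -60 + 17235 = 17175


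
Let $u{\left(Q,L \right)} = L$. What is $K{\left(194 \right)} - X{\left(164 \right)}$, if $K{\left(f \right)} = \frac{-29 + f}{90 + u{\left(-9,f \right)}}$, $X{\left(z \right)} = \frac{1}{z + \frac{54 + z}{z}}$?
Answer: $\frac{2213617}{3850188} \approx 0.57494$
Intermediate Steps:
$X{\left(z \right)} = \frac{1}{z + \frac{54 + z}{z}}$
$K{\left(f \right)} = \frac{-29 + f}{90 + f}$
$K{\left(194 \right)} - X{\left(164 \right)} = \frac{-29 + 194}{90 + 194} - \frac{164}{54 + 164 + 164^{2}} = \frac{1}{284} \cdot 165 - \frac{164}{54 + 164 + 26896} = \frac{1}{284} \cdot 165 - \frac{164}{27114} = \frac{165}{284} - 164 \cdot \frac{1}{27114} = \frac{165}{284} - \frac{82}{13557} = \frac{2213617}{3850188}$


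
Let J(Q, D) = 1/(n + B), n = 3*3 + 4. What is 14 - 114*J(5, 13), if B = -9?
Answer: -29/2 ≈ -14.500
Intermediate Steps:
n = 13 (n = 9 + 4 = 13)
J(Q, D) = ¼ (J(Q, D) = 1/(13 - 9) = 1/4 = ¼)
14 - 114*J(5, 13) = 14 - 114*¼ = 14 - 57/2 = -29/2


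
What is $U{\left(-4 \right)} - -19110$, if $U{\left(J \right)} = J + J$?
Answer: $19102$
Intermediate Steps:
$U{\left(J \right)} = 2 J$
$U{\left(-4 \right)} - -19110 = 2 \left(-4\right) - -19110 = -8 + 19110 = 19102$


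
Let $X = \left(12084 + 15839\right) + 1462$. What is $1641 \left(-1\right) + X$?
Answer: $27744$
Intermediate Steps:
$X = 29385$ ($X = 27923 + 1462 = 29385$)
$1641 \left(-1\right) + X = 1641 \left(-1\right) + 29385 = -1641 + 29385 = 27744$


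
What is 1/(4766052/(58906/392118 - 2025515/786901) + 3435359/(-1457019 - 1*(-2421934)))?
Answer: -90206007561652570/177375624238916678653483 ≈ -5.0856e-7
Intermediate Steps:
1/(4766052/(58906/392118 - 2025515/786901) + 3435359/(-1457019 - 1*(-2421934))) = 1/(4766052/(58906*(1/392118) - 2025515*1/786901) + 3435359/(-1457019 + 2421934)) = 1/(4766052/(29453/196059 - 2025515/786901) + 3435359/964915) = 1/(4766052/(-373943850232/154279023159) + 3435359*(1/964915)) = 1/(4766052*(-154279023159/373943850232) + 3435359/964915) = 1/(-183825461721249567/93485962558 + 3435359/964915) = 1/(-177375624238916678653483/90206007561652570) = -90206007561652570/177375624238916678653483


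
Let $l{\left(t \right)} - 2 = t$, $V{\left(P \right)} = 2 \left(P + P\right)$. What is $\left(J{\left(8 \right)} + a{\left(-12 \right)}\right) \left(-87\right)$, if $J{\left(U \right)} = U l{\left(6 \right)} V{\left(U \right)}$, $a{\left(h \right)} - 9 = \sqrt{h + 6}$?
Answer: $-178959 - 87 i \sqrt{6} \approx -1.7896 \cdot 10^{5} - 213.11 i$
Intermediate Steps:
$V{\left(P \right)} = 4 P$ ($V{\left(P \right)} = 2 \cdot 2 P = 4 P$)
$l{\left(t \right)} = 2 + t$
$a{\left(h \right)} = 9 + \sqrt{6 + h}$ ($a{\left(h \right)} = 9 + \sqrt{h + 6} = 9 + \sqrt{6 + h}$)
$J{\left(U \right)} = 32 U^{2}$ ($J{\left(U \right)} = U \left(2 + 6\right) 4 U = U 8 \cdot 4 U = 8 U 4 U = 32 U^{2}$)
$\left(J{\left(8 \right)} + a{\left(-12 \right)}\right) \left(-87\right) = \left(32 \cdot 8^{2} + \left(9 + \sqrt{6 - 12}\right)\right) \left(-87\right) = \left(32 \cdot 64 + \left(9 + \sqrt{-6}\right)\right) \left(-87\right) = \left(2048 + \left(9 + i \sqrt{6}\right)\right) \left(-87\right) = \left(2057 + i \sqrt{6}\right) \left(-87\right) = -178959 - 87 i \sqrt{6}$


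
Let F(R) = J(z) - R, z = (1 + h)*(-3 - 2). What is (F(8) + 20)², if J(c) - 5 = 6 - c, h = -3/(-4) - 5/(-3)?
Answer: 231361/144 ≈ 1606.7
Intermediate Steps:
h = 29/12 (h = -3*(-¼) - 5*(-⅓) = ¾ + 5/3 = 29/12 ≈ 2.4167)
z = -205/12 (z = (1 + 29/12)*(-3 - 2) = (41/12)*(-5) = -205/12 ≈ -17.083)
J(c) = 11 - c (J(c) = 5 + (6 - c) = 11 - c)
F(R) = 337/12 - R (F(R) = (11 - 1*(-205/12)) - R = (11 + 205/12) - R = 337/12 - R)
(F(8) + 20)² = ((337/12 - 1*8) + 20)² = ((337/12 - 8) + 20)² = (241/12 + 20)² = (481/12)² = 231361/144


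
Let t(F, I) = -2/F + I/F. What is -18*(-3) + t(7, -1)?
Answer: 375/7 ≈ 53.571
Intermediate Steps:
-18*(-3) + t(7, -1) = -18*(-3) + (-2 - 1)/7 = 54 + (1/7)*(-3) = 54 - 3/7 = 375/7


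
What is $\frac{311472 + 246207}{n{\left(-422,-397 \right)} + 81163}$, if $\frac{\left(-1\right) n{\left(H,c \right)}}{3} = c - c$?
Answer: $\frac{557679}{81163} \approx 6.8711$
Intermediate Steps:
$n{\left(H,c \right)} = 0$ ($n{\left(H,c \right)} = - 3 \left(c - c\right) = \left(-3\right) 0 = 0$)
$\frac{311472 + 246207}{n{\left(-422,-397 \right)} + 81163} = \frac{311472 + 246207}{0 + 81163} = \frac{557679}{81163}$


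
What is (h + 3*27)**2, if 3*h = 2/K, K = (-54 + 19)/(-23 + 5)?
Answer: 8105409/1225 ≈ 6616.7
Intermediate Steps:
K = 35/18 (K = -35/(-18) = -35*(-1/18) = 35/18 ≈ 1.9444)
h = 12/35 (h = (2/(35/18))/3 = (2*(18/35))/3 = (1/3)*(36/35) = 12/35 ≈ 0.34286)
(h + 3*27)**2 = (12/35 + 3*27)**2 = (12/35 + 81)**2 = (2847/35)**2 = 8105409/1225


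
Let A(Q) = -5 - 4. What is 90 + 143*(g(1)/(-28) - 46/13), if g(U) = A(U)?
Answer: -10361/28 ≈ -370.04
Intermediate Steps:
A(Q) = -9
g(U) = -9
90 + 143*(g(1)/(-28) - 46/13) = 90 + 143*(-9/(-28) - 46/13) = 90 + 143*(-9*(-1/28) - 46*1/13) = 90 + 143*(9/28 - 46/13) = 90 + 143*(-1171/364) = 90 - 12881/28 = -10361/28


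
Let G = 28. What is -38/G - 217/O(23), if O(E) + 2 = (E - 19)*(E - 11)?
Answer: -978/161 ≈ -6.0745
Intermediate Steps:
O(E) = -2 + (-19 + E)*(-11 + E) (O(E) = -2 + (E - 19)*(E - 11) = -2 + (-19 + E)*(-11 + E))
-38/G - 217/O(23) = -38/28 - 217/(207 + 23² - 30*23) = -38*1/28 - 217/(207 + 529 - 690) = -19/14 - 217/46 = -978/161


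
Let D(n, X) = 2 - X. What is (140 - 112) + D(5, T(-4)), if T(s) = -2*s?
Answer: 22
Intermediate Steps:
(140 - 112) + D(5, T(-4)) = (140 - 112) + (2 - (-2)*(-4)) = 28 + (2 - 1*8) = 28 + (2 - 8) = 28 - 6 = 22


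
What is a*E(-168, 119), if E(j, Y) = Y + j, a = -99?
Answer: 4851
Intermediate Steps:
a*E(-168, 119) = -99*(119 - 168) = -99*(-49) = 4851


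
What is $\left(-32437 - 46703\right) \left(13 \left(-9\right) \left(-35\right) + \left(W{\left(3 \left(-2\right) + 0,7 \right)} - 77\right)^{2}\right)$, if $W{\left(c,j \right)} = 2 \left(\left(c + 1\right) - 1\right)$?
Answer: $-950946240$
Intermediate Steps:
$W{\left(c,j \right)} = 2 c$ ($W{\left(c,j \right)} = 2 \left(\left(1 + c\right) - 1\right) = 2 c$)
$\left(-32437 - 46703\right) \left(13 \left(-9\right) \left(-35\right) + \left(W{\left(3 \left(-2\right) + 0,7 \right)} - 77\right)^{2}\right) = \left(-32437 - 46703\right) \left(13 \left(-9\right) \left(-35\right) + \left(2 \left(3 \left(-2\right) + 0\right) - 77\right)^{2}\right) = - 79140 \left(\left(-117\right) \left(-35\right) + \left(2 \left(-6 + 0\right) - 77\right)^{2}\right) = - 79140 \left(4095 + \left(2 \left(-6\right) - 77\right)^{2}\right) = - 79140 \left(4095 + \left(-12 - 77\right)^{2}\right) = - 79140 \left(4095 + \left(-89\right)^{2}\right) = - 79140 \left(4095 + 7921\right) = \left(-79140\right) 12016 = -950946240$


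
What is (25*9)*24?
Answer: 5400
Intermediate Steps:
(25*9)*24 = 225*24 = 5400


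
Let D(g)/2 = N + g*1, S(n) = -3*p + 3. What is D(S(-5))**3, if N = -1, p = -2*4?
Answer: 140608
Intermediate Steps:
p = -8
S(n) = 27 (S(n) = -3*(-8) + 3 = 24 + 3 = 27)
D(g) = -2 + 2*g (D(g) = 2*(-1 + g*1) = 2*(-1 + g) = -2 + 2*g)
D(S(-5))**3 = (-2 + 2*27)**3 = (-2 + 54)**3 = 52**3 = 140608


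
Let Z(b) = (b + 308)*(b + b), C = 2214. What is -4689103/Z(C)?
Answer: -4689103/11167416 ≈ -0.41989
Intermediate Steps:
Z(b) = 2*b*(308 + b) (Z(b) = (308 + b)*(2*b) = 2*b*(308 + b))
-4689103/Z(C) = -4689103*1/(4428*(308 + 2214)) = -4689103/(2*2214*2522) = -4689103/11167416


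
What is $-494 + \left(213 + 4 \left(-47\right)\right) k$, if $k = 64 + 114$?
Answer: $3956$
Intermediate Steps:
$k = 178$
$-494 + \left(213 + 4 \left(-47\right)\right) k = -494 + \left(213 + 4 \left(-47\right)\right) 178 = -494 + \left(213 - 188\right) 178 = -494 + 25 \cdot 178 = -494 + 4450 = 3956$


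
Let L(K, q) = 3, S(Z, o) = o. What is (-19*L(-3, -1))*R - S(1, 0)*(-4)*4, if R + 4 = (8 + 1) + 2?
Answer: -399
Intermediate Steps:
R = 7 (R = -4 + ((8 + 1) + 2) = -4 + (9 + 2) = -4 + 11 = 7)
(-19*L(-3, -1))*R - S(1, 0)*(-4)*4 = -19*3*7 - 0*(-4)*4 = -57*7 - 0*4 = -399 - 1*0 = -399 + 0 = -399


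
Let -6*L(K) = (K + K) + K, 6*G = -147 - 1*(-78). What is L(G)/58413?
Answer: 23/233652 ≈ 9.8437e-5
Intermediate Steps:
G = -23/2 (G = (-147 - 1*(-78))/6 = (-147 + 78)/6 = (1/6)*(-69) = -23/2 ≈ -11.500)
L(K) = -K/2 (L(K) = -((K + K) + K)/6 = -(2*K + K)/6 = -K/2)
L(G)/58413 = -1/2*(-23/2)/58413 = (23/4)*(1/58413) = 23/233652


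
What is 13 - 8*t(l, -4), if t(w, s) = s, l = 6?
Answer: 45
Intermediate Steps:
13 - 8*t(l, -4) = 13 - 8*(-4) = 13 + 32 = 45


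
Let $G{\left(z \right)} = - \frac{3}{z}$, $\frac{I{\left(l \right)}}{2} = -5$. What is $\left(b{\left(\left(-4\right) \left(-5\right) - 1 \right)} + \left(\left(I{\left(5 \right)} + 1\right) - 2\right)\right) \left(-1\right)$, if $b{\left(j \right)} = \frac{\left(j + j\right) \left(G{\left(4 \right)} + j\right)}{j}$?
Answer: $- \frac{51}{2} \approx -25.5$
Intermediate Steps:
$I{\left(l \right)} = -10$ ($I{\left(l \right)} = 2 \left(-5\right) = -10$)
$b{\left(j \right)} = - \frac{3}{2} + 2 j$ ($b{\left(j \right)} = \frac{\left(j + j\right) \left(- \frac{3}{4} + j\right)}{j} = \frac{2 j \left(\left(-3\right) \frac{1}{4} + j\right)}{j} = \frac{2 j \left(- \frac{3}{4} + j\right)}{j} = - \frac{3}{2} + 2 j$)
$\left(b{\left(\left(-4\right) \left(-5\right) - 1 \right)} + \left(\left(I{\left(5 \right)} + 1\right) - 2\right)\right) \left(-1\right) = \left(\left(- \frac{3}{2} + 2 \left(\left(-4\right) \left(-5\right) - 1\right)\right) + \left(\left(-10 + 1\right) - 2\right)\right) \left(-1\right) = \left(\left(- \frac{3}{2} + 2 \left(20 - 1\right)\right) - 11\right) \left(-1\right) = \left(\left(- \frac{3}{2} + 2 \cdot 19\right) - 11\right) \left(-1\right) = \left(\left(- \frac{3}{2} + 38\right) - 11\right) \left(-1\right) = \left(\frac{73}{2} - 11\right) \left(-1\right) = \frac{51}{2} \left(-1\right) = - \frac{51}{2}$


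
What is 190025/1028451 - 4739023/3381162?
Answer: -470149737147/386373271118 ≈ -1.2168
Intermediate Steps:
190025/1028451 - 4739023/3381162 = -470149737147/386373271118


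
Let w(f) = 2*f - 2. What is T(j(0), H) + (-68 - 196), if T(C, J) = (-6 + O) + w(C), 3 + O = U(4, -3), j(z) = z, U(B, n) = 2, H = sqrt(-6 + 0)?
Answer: -273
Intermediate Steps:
H = I*sqrt(6) (H = sqrt(-6) = I*sqrt(6) ≈ 2.4495*I)
w(f) = -2 + 2*f
O = -1 (O = -3 + 2 = -1)
T(C, J) = -9 + 2*C (T(C, J) = (-6 - 1) + (-2 + 2*C) = -7 + (-2 + 2*C) = -9 + 2*C)
T(j(0), H) + (-68 - 196) = (-9 + 2*0) + (-68 - 196) = (-9 + 0) - 264 = -9 - 264 = -273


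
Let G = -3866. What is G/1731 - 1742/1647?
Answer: -3127568/950319 ≈ -3.2911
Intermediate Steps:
G/1731 - 1742/1647 = -3866/1731 - 1742/1647 = -3127568/950319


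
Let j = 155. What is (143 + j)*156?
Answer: 46488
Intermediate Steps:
(143 + j)*156 = (143 + 155)*156 = 298*156 = 46488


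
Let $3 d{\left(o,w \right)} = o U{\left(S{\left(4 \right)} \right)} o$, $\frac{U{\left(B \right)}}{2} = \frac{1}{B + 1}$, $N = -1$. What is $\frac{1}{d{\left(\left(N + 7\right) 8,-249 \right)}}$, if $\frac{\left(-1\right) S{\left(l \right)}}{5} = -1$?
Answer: $\frac{1}{256} \approx 0.0039063$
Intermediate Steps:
$S{\left(l \right)} = 5$ ($S{\left(l \right)} = \left(-5\right) \left(-1\right) = 5$)
$U{\left(B \right)} = \frac{2}{1 + B}$ ($U{\left(B \right)} = \frac{2}{B + 1} = \frac{2}{1 + B}$)
$d{\left(o,w \right)} = \frac{o^{2}}{9}$ ($d{\left(o,w \right)} = \frac{o \frac{2}{1 + 5} o}{3} = \frac{o \frac{2}{6} o}{3} = \frac{o 2 \cdot \frac{1}{6} o}{3} = \frac{o \frac{1}{3} o}{3} = \frac{\frac{o}{3} o}{3} = \frac{\frac{1}{3} o^{2}}{3} = \frac{o^{2}}{9}$)
$\frac{1}{d{\left(\left(N + 7\right) 8,-249 \right)}} = \frac{1}{\frac{1}{9} \left(\left(-1 + 7\right) 8\right)^{2}} = \frac{1}{\frac{1}{9} \left(6 \cdot 8\right)^{2}} = \frac{1}{\frac{1}{9} \cdot 48^{2}} = \frac{1}{\frac{1}{9} \cdot 2304} = \frac{1}{256}$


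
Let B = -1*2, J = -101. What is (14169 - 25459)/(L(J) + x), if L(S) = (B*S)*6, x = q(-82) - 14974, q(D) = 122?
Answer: 1129/1364 ≈ 0.82771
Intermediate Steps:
B = -2
x = -14852 (x = 122 - 14974 = -14852)
L(S) = -12*S (L(S) = -2*S*6 = -12*S)
(14169 - 25459)/(L(J) + x) = (14169 - 25459)/(-12*(-101) - 14852) = -11290/(1212 - 14852) = -11290/(-13640) = -11290*(-1/13640) = 1129/1364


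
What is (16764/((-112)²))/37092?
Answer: 127/3524864 ≈ 3.6030e-5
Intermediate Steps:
(16764/((-112)²))/37092 = (16764/12544)*(1/37092) = (16764*(1/12544))*(1/37092) = (4191/3136)*(1/37092) = 127/3524864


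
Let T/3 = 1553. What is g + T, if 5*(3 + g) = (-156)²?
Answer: 47616/5 ≈ 9523.2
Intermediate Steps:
T = 4659 (T = 3*1553 = 4659)
g = 24321/5 (g = -3 + (⅕)*(-156)² = -3 + (⅕)*24336 = -3 + 24336/5 = 24321/5 ≈ 4864.2)
g + T = 24321/5 + 4659 = 47616/5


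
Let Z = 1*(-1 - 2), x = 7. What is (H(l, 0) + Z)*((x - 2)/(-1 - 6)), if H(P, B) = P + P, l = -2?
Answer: 5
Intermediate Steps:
Z = -3 (Z = 1*(-3) = -3)
H(P, B) = 2*P
(H(l, 0) + Z)*((x - 2)/(-1 - 6)) = (2*(-2) - 3)*((7 - 2)/(-1 - 6)) = (-4 - 3)*(5/(-7)) = -35*(-1)/7 = -7*(-5/7) = 5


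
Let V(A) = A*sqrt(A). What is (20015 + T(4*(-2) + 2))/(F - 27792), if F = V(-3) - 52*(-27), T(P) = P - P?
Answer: -58683980/77369619 + 20015*I*sqrt(3)/232108857 ≈ -0.75849 + 0.00014936*I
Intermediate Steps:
V(A) = A**(3/2)
T(P) = 0
F = 1404 - 3*I*sqrt(3) (F = (-3)**(3/2) - 52*(-27) = -3*I*sqrt(3) + 1404 = 1404 - 3*I*sqrt(3) ≈ 1404.0 - 5.1962*I)
(20015 + T(4*(-2) + 2))/(F - 27792) = (20015 + 0)/((1404 - 3*I*sqrt(3)) - 27792) = 20015/(-26388 - 3*I*sqrt(3))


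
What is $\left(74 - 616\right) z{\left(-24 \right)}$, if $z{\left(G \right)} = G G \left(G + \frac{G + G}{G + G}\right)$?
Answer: $7180416$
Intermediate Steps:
$z{\left(G \right)} = G^{2} \left(1 + G\right)$ ($z{\left(G \right)} = G^{2} \left(G + \frac{2 G}{2 G}\right) = G^{2} \left(G + 2 G \frac{1}{2 G}\right) = G^{2} \left(G + 1\right) = G^{2} \left(1 + G\right)$)
$\left(74 - 616\right) z{\left(-24 \right)} = \left(74 - 616\right) \left(-24\right)^{2} \left(1 - 24\right) = - 542 \cdot 576 \left(-23\right) = \left(-542\right) \left(-13248\right) = 7180416$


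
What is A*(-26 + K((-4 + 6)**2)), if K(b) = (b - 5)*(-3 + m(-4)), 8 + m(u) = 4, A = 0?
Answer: 0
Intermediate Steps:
m(u) = -4 (m(u) = -8 + 4 = -4)
K(b) = 35 - 7*b (K(b) = (b - 5)*(-3 - 4) = (-5 + b)*(-7) = 35 - 7*b)
A*(-26 + K((-4 + 6)**2)) = 0*(-26 + (35 - 7*(-4 + 6)**2)) = 0*(-26 + (35 - 7*2**2)) = 0*(-26 + (35 - 7*4)) = 0*(-26 + (35 - 28)) = 0*(-26 + 7) = 0*(-19) = 0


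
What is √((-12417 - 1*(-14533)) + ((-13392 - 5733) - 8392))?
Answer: I*√25401 ≈ 159.38*I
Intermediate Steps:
√((-12417 - 1*(-14533)) + ((-13392 - 5733) - 8392)) = √((-12417 + 14533) + (-19125 - 8392)) = √(2116 - 27517) = √(-25401) = I*√25401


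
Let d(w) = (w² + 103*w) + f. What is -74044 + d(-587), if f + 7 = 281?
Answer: 210338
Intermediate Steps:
f = 274 (f = -7 + 281 = 274)
d(w) = 274 + w² + 103*w (d(w) = (w² + 103*w) + 274 = 274 + w² + 103*w)
-74044 + d(-587) = -74044 + (274 + (-587)² + 103*(-587)) = -74044 + (274 + 344569 - 60461) = -74044 + 284382 = 210338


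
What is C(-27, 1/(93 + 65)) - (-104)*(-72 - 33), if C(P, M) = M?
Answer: -1725359/158 ≈ -10920.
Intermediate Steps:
C(-27, 1/(93 + 65)) - (-104)*(-72 - 33) = 1/(93 + 65) - (-104)*(-72 - 33) = 1/158 - (-104)*(-105) = 1/158 - 1*10920 = 1/158 - 10920 = -1725359/158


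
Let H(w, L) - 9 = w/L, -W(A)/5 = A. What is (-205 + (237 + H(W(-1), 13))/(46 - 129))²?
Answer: 50354462404/1164241 ≈ 43251.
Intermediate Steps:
W(A) = -5*A
H(w, L) = 9 + w/L
(-205 + (237 + H(W(-1), 13))/(46 - 129))² = (-205 + (237 + (9 - 5*(-1)/13))/(46 - 129))² = (-205 + (237 + (9 + 5*(1/13)))/(-83))² = (-205 + (237 + (9 + 5/13))*(-1/83))² = (-205 + (237 + 122/13)*(-1/83))² = (-205 + (3203/13)*(-1/83))² = (-205 - 3203/1079)² = (-224398/1079)² = 50354462404/1164241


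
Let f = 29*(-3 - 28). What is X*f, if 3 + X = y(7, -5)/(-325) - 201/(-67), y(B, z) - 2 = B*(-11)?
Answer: -2697/13 ≈ -207.46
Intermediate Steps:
y(B, z) = 2 - 11*B (y(B, z) = 2 + B*(-11) = 2 - 11*B)
f = -899 (f = 29*(-31) = -899)
X = 3/13 (X = -3 + ((2 - 11*7)/(-325) - 201/(-67)) = -3 + ((2 - 77)*(-1/325) - 201*(-1/67)) = -3 + (-75*(-1/325) + 3) = -3 + (3/13 + 3) = -3 + 42/13 = 3/13 ≈ 0.23077)
X*f = (3/13)*(-899) = -2697/13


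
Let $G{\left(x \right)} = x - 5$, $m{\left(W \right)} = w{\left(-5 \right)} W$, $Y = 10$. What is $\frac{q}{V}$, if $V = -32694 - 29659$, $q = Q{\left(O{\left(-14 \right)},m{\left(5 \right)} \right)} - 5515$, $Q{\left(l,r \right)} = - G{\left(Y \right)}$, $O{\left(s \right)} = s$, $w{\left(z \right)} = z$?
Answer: $\frac{240}{2711} \approx 0.088528$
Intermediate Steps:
$m{\left(W \right)} = - 5 W$
$G{\left(x \right)} = -5 + x$
$Q{\left(l,r \right)} = -5$ ($Q{\left(l,r \right)} = - (-5 + 10) = \left(-1\right) 5 = -5$)
$q = -5520$ ($q = -5 - 5515 = -5520$)
$V = -62353$ ($V = -32694 - 29659 = -62353$)
$\frac{q}{V} = - \frac{5520}{-62353} = \left(-5520\right) \left(- \frac{1}{62353}\right) = \frac{240}{2711}$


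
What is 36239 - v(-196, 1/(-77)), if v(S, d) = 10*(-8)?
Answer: 36319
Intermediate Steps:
v(S, d) = -80
36239 - v(-196, 1/(-77)) = 36239 - 1*(-80) = 36239 + 80 = 36319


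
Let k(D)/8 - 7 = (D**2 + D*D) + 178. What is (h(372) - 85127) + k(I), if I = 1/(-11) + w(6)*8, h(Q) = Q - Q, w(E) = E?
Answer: -5677623/121 ≈ -46923.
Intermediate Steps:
h(Q) = 0
I = 527/11 (I = 1/(-11) + 6*8 = -1/11 + 48 = 527/11 ≈ 47.909)
k(D) = 1480 + 16*D**2 (k(D) = 56 + 8*((D**2 + D*D) + 178) = 56 + 8*((D**2 + D**2) + 178) = 56 + 8*(2*D**2 + 178) = 56 + 8*(178 + 2*D**2) = 56 + (1424 + 16*D**2) = 1480 + 16*D**2)
(h(372) - 85127) + k(I) = (0 - 85127) + (1480 + 16*(527/11)**2) = -85127 + (1480 + 16*(277729/121)) = -85127 + (1480 + 4443664/121) = -85127 + 4622744/121 = -5677623/121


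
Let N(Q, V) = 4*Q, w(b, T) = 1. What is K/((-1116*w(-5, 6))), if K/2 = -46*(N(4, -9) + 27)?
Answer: 989/279 ≈ 3.5448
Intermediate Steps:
K = -3956 (K = 2*(-46*(4*4 + 27)) = 2*(-46*(16 + 27)) = 2*(-46*43) = 2*(-1978) = -3956)
K/((-1116*w(-5, 6))) = -3956/((-1116*1)) = -3956/(-1116) = -3956*(-1/1116) = 989/279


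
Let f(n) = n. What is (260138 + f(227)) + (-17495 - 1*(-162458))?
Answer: 405328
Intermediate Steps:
(260138 + f(227)) + (-17495 - 1*(-162458)) = (260138 + 227) + (-17495 - 1*(-162458)) = 260365 + (-17495 + 162458) = 260365 + 144963 = 405328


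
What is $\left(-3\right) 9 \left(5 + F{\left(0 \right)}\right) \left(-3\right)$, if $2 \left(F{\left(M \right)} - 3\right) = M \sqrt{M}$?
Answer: $648$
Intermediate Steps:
$F{\left(M \right)} = 3 + \frac{M^{\frac{3}{2}}}{2}$ ($F{\left(M \right)} = 3 + \frac{M \sqrt{M}}{2} = 3 + \frac{M^{\frac{3}{2}}}{2}$)
$\left(-3\right) 9 \left(5 + F{\left(0 \right)}\right) \left(-3\right) = \left(-3\right) 9 \left(5 + \left(3 + \frac{0^{\frac{3}{2}}}{2}\right)\right) \left(-3\right) = - 27 \left(5 + \left(3 + \frac{1}{2} \cdot 0\right)\right) \left(-3\right) = - 27 \left(5 + \left(3 + 0\right)\right) \left(-3\right) = - 27 \left(5 + 3\right) \left(-3\right) = - 27 \cdot 8 \left(-3\right) = \left(-27\right) \left(-24\right) = 648$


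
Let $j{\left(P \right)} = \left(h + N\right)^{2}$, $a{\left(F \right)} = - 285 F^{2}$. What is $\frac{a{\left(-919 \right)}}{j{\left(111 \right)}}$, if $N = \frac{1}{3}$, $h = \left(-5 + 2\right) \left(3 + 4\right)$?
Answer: $- \frac{2166298965}{3844} \approx -5.6355 \cdot 10^{5}$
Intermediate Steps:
$h = -21$ ($h = \left(-3\right) 7 = -21$)
$N = \frac{1}{3} \approx 0.33333$
$j{\left(P \right)} = \frac{3844}{9}$ ($j{\left(P \right)} = \left(-21 + \frac{1}{3}\right)^{2} = \left(- \frac{62}{3}\right)^{2} = \frac{3844}{9}$)
$\frac{a{\left(-919 \right)}}{j{\left(111 \right)}} = \frac{\left(-285\right) \left(-919\right)^{2}}{\frac{3844}{9}} = \left(-285\right) 844561 \cdot \frac{9}{3844} = \left(-240699885\right) \frac{9}{3844} = - \frac{2166298965}{3844}$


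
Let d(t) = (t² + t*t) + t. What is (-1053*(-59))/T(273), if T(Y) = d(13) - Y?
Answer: 1593/2 ≈ 796.50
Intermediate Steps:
d(t) = t + 2*t² (d(t) = (t² + t²) + t = 2*t² + t = t + 2*t²)
T(Y) = 351 - Y (T(Y) = 13*(1 + 2*13) - Y = 13*(1 + 26) - Y = 13*27 - Y = 351 - Y)
(-1053*(-59))/T(273) = (-1053*(-59))/(351 - 1*273) = 62127/(351 - 273) = 62127/78 = 62127*(1/78) = 1593/2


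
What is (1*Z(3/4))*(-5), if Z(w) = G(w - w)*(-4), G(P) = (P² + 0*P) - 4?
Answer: -80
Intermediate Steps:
G(P) = -4 + P² (G(P) = (P² + 0) - 4 = P² - 4 = -4 + P²)
Z(w) = 16 (Z(w) = (-4 + (w - w)²)*(-4) = (-4 + 0²)*(-4) = (-4 + 0)*(-4) = -4*(-4) = 16)
(1*Z(3/4))*(-5) = (1*16)*(-5) = 16*(-5) = -80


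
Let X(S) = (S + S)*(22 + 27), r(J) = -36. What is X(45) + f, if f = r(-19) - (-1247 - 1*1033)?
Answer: 6654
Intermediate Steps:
X(S) = 98*S (X(S) = (2*S)*49 = 98*S)
f = 2244 (f = -36 - (-1247 - 1*1033) = -36 - (-1247 - 1033) = -36 - 1*(-2280) = -36 + 2280 = 2244)
X(45) + f = 98*45 + 2244 = 4410 + 2244 = 6654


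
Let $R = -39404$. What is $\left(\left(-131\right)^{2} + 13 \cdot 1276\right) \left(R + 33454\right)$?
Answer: $-200806550$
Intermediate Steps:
$\left(\left(-131\right)^{2} + 13 \cdot 1276\right) \left(R + 33454\right) = \left(\left(-131\right)^{2} + 13 \cdot 1276\right) \left(-39404 + 33454\right) = \left(17161 + 16588\right) \left(-5950\right) = 33749 \left(-5950\right) = -200806550$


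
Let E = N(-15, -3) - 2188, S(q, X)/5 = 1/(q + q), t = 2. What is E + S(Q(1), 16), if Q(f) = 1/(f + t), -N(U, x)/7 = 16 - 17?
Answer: -4347/2 ≈ -2173.5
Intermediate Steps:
N(U, x) = 7 (N(U, x) = -7*(16 - 17) = -7*(-1) = 7)
Q(f) = 1/(2 + f) (Q(f) = 1/(f + 2) = 1/(2 + f))
S(q, X) = 5/(2*q) (S(q, X) = 5/(q + q) = 5/((2*q)) = 5*(1/(2*q)) = 5/(2*q))
E = -2181 (E = 7 - 2188 = -2181)
E + S(Q(1), 16) = -2181 + 5/(2*(1/(2 + 1))) = -2181 + 5/(2*(1/3)) = -2181 + 5/(2*(⅓)) = -2181 + (5/2)*3 = -2181 + 15/2 = -4347/2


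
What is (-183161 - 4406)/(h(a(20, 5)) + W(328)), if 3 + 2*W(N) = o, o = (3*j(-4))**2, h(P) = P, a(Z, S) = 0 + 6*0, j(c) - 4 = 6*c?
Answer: -375134/3597 ≈ -104.29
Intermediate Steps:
j(c) = 4 + 6*c
a(Z, S) = 0 (a(Z, S) = 0 + 0 = 0)
o = 3600 (o = (3*(4 + 6*(-4)))**2 = (3*(4 - 24))**2 = (3*(-20))**2 = (-60)**2 = 3600)
W(N) = 3597/2 (W(N) = -3/2 + (1/2)*3600 = -3/2 + 1800 = 3597/2)
(-183161 - 4406)/(h(a(20, 5)) + W(328)) = (-183161 - 4406)/(0 + 3597/2) = -187567/3597/2 = -187567*2/3597 = -375134/3597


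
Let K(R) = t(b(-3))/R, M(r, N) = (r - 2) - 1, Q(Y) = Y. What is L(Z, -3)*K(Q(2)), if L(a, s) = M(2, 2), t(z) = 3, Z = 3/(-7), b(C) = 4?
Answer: -3/2 ≈ -1.5000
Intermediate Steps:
M(r, N) = -3 + r (M(r, N) = (-2 + r) - 1 = -3 + r)
Z = -3/7 (Z = 3*(-⅐) = -3/7 ≈ -0.42857)
L(a, s) = -1 (L(a, s) = -3 + 2 = -1)
K(R) = 3/R
L(Z, -3)*K(Q(2)) = -3/2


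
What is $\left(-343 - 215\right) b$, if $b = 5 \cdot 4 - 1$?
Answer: $-10602$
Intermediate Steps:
$b = 19$ ($b = 20 - 1 = 19$)
$\left(-343 - 215\right) b = \left(-343 - 215\right) 19 = \left(-558\right) 19 = -10602$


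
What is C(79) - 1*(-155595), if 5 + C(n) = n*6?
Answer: 156064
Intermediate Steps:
C(n) = -5 + 6*n (C(n) = -5 + n*6 = -5 + 6*n)
C(79) - 1*(-155595) = (-5 + 6*79) - 1*(-155595) = (-5 + 474) + 155595 = 469 + 155595 = 156064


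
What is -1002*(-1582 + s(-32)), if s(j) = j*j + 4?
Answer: 555108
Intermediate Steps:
s(j) = 4 + j² (s(j) = j² + 4 = 4 + j²)
-1002*(-1582 + s(-32)) = -1002*(-1582 + (4 + (-32)²)) = -1002*(-1582 + (4 + 1024)) = -1002*(-1582 + 1028) = -1002*(-554) = 555108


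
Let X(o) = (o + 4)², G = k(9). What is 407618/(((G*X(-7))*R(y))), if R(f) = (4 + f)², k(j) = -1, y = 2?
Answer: -203809/162 ≈ -1258.1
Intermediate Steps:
G = -1
X(o) = (4 + o)²
407618/(((G*X(-7))*R(y))) = 407618/(((-(4 - 7)²)*(4 + 2)²)) = 407618/((-1*(-3)²*6²)) = 407618/((-1*9*36)) = 407618/((-9*36)) = 407618/(-324) = 407618*(-1/324) = -203809/162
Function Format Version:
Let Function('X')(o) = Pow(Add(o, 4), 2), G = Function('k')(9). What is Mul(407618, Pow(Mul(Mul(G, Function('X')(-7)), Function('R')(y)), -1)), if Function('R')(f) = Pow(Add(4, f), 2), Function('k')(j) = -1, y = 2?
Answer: Rational(-203809, 162) ≈ -1258.1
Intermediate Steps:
G = -1
Function('X')(o) = Pow(Add(4, o), 2)
Mul(407618, Pow(Mul(Mul(G, Function('X')(-7)), Function('R')(y)), -1)) = Mul(407618, Pow(Mul(Mul(-1, Pow(Add(4, -7), 2)), Pow(Add(4, 2), 2)), -1)) = Mul(407618, Pow(Mul(Mul(-1, Pow(-3, 2)), Pow(6, 2)), -1)) = Mul(407618, Pow(Mul(Mul(-1, 9), 36), -1)) = Mul(407618, Pow(Mul(-9, 36), -1)) = Mul(407618, Pow(-324, -1)) = Mul(407618, Rational(-1, 324)) = Rational(-203809, 162)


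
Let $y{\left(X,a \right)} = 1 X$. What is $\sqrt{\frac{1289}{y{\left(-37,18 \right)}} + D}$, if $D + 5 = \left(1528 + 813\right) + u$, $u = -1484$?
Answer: $\frac{\sqrt{1118695}}{37} \approx 28.586$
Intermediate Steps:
$y{\left(X,a \right)} = X$
$D = 852$ ($D = -5 + \left(\left(1528 + 813\right) - 1484\right) = -5 + \left(2341 - 1484\right) = -5 + 857 = 852$)
$\sqrt{\frac{1289}{y{\left(-37,18 \right)}} + D} = \sqrt{\frac{1289}{-37} + 852} = \sqrt{1289 \left(- \frac{1}{37}\right) + 852} = \sqrt{- \frac{1289}{37} + 852} = \sqrt{\frac{30235}{37}} = \frac{\sqrt{1118695}}{37}$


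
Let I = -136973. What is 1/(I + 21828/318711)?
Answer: -106237/14551593325 ≈ -7.3007e-6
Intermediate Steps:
1/(I + 21828/318711) = 1/(-136973 + 21828/318711) = 1/(-136973 + 21828*(1/318711)) = 1/(-136973 + 7276/106237) = 1/(-14551593325/106237) = -106237/14551593325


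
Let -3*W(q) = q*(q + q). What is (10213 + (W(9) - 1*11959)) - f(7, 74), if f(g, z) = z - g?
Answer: -1867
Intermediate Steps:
W(q) = -2*q²/3 (W(q) = -q*(q + q)/3 = -q*2*q/3 = -2*q²/3)
(10213 + (W(9) - 1*11959)) - f(7, 74) = (10213 + (-⅔*9² - 1*11959)) - (74 - 1*7) = (10213 + (-⅔*81 - 11959)) - (74 - 7) = (10213 + (-54 - 11959)) - 1*67 = (10213 - 12013) - 67 = -1800 - 67 = -1867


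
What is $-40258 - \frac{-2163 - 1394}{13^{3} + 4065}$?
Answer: $- \frac{252092039}{6262} \approx -40257.0$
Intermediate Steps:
$-40258 - \frac{-2163 - 1394}{13^{3} + 4065} = -40258 - - \frac{3557}{2197 + 4065} = -40258 - - \frac{3557}{6262} = -40258 + \frac{3557}{6262} = - \frac{252092039}{6262}$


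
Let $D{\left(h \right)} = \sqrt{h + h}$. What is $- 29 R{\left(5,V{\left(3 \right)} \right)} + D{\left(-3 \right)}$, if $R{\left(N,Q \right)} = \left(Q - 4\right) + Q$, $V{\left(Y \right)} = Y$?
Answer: $-58 + i \sqrt{6} \approx -58.0 + 2.4495 i$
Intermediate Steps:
$R{\left(N,Q \right)} = -4 + 2 Q$ ($R{\left(N,Q \right)} = \left(-4 + Q\right) + Q = -4 + 2 Q$)
$D{\left(h \right)} = \sqrt{2} \sqrt{h}$ ($D{\left(h \right)} = \sqrt{2 h} = \sqrt{2} \sqrt{h}$)
$- 29 R{\left(5,V{\left(3 \right)} \right)} + D{\left(-3 \right)} = - 29 \left(-4 + 2 \cdot 3\right) + \sqrt{2} \sqrt{-3} = - 29 \left(-4 + 6\right) + \sqrt{2} i \sqrt{3} = \left(-29\right) 2 + i \sqrt{6} = -58 + i \sqrt{6}$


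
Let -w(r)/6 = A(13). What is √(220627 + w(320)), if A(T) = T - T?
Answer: √220627 ≈ 469.71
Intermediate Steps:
A(T) = 0
w(r) = 0 (w(r) = -6*0 = 0)
√(220627 + w(320)) = √(220627 + 0) = √220627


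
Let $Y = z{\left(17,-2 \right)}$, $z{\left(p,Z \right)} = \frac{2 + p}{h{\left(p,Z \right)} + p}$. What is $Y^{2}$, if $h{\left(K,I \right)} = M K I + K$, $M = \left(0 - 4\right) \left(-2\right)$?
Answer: $\frac{361}{56644} \approx 0.0063731$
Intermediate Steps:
$M = 8$ ($M = \left(-4\right) \left(-2\right) = 8$)
$h{\left(K,I \right)} = K + 8 I K$ ($h{\left(K,I \right)} = 8 K I + K = 8 I K + K = K + 8 I K$)
$z{\left(p,Z \right)} = \frac{2 + p}{p + p \left(1 + 8 Z\right)}$ ($z{\left(p,Z \right)} = \frac{2 + p}{p \left(1 + 8 Z\right) + p} = \frac{2 + p}{p + p \left(1 + 8 Z\right)}$)
$Y = - \frac{19}{238}$ ($Y = \frac{2 + 17}{2 \cdot 17 \left(1 + 4 \left(-2\right)\right)} = \frac{1}{2} \cdot \frac{1}{17} \frac{1}{1 - 8} \cdot 19 = \frac{1}{2} \cdot \frac{1}{17} \frac{1}{-7} \cdot 19 = \frac{1}{2} \cdot \frac{1}{17} \left(- \frac{1}{7}\right) 19 = - \frac{19}{238} \approx -0.079832$)
$Y^{2} = \left(- \frac{19}{238}\right)^{2} = \frac{361}{56644}$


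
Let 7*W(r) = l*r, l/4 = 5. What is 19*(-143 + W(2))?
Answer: -18259/7 ≈ -2608.4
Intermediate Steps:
l = 20 (l = 4*5 = 20)
W(r) = 20*r/7 (W(r) = (20*r)/7 = 20*r/7)
19*(-143 + W(2)) = 19*(-143 + (20/7)*2) = 19*(-143 + 40/7) = 19*(-961/7) = -18259/7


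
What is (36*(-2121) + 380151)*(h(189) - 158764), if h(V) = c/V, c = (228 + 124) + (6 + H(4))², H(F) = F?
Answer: -1012850639720/21 ≈ -4.8231e+10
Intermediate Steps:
c = 452 (c = (228 + 124) + (6 + 4)² = 352 + 10² = 352 + 100 = 452)
h(V) = 452/V
(36*(-2121) + 380151)*(h(189) - 158764) = (36*(-2121) + 380151)*(452/189 - 158764) = (-76356 + 380151)*(452*(1/189) - 158764) = 303795*(452/189 - 158764) = 303795*(-30005944/189) = -1012850639720/21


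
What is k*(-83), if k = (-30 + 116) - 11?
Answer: -6225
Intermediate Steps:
k = 75 (k = 86 - 11 = 75)
k*(-83) = 75*(-83) = -6225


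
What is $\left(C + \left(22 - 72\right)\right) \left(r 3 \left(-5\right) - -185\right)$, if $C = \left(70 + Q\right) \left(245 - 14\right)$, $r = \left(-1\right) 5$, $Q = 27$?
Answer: $5812820$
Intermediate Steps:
$r = -5$
$C = 22407$ ($C = \left(70 + 27\right) \left(245 - 14\right) = 97 \cdot 231 = 22407$)
$\left(C + \left(22 - 72\right)\right) \left(r 3 \left(-5\right) - -185\right) = \left(22407 + \left(22 - 72\right)\right) \left(\left(-5\right) 3 \left(-5\right) - -185\right) = \left(22407 + \left(22 - 72\right)\right) \left(\left(-15\right) \left(-5\right) + 185\right) = \left(22407 - 50\right) \left(75 + 185\right) = 22357 \cdot 260 = 5812820$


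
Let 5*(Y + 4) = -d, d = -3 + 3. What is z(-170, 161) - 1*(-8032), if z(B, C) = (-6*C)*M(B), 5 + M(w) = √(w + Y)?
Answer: 12862 - 966*I*√174 ≈ 12862.0 - 12742.0*I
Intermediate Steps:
d = 0
Y = -4 (Y = -4 + (-1*0)/5 = -4 + (⅕)*0 = -4 + 0 = -4)
M(w) = -5 + √(-4 + w) (M(w) = -5 + √(w - 4) = -5 + √(-4 + w))
z(B, C) = -6*C*(-5 + √(-4 + B)) (z(B, C) = (-6*C)*(-5 + √(-4 + B)) = -6*C*(-5 + √(-4 + B)))
z(-170, 161) - 1*(-8032) = 6*161*(5 - √(-4 - 170)) - 1*(-8032) = 6*161*(5 - √(-174)) + 8032 = 6*161*(5 - I*√174) + 8032 = (4830 - 966*I*√174) + 8032 = 12862 - 966*I*√174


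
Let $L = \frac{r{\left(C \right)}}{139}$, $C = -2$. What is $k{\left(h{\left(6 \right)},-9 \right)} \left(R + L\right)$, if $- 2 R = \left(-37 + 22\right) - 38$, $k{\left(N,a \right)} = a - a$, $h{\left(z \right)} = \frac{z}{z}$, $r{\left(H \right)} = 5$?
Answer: $0$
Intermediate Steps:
$h{\left(z \right)} = 1$
$L = \frac{5}{139} \approx 0.035971$
$k{\left(N,a \right)} = 0$
$R = \frac{53}{2}$ ($R = - \frac{\left(-37 + 22\right) - 38}{2} = - \frac{-15 - 38}{2} = \left(- \frac{1}{2}\right) \left(-53\right) = \frac{53}{2} \approx 26.5$)
$k{\left(h{\left(6 \right)},-9 \right)} \left(R + L\right) = 0 \left(\frac{53}{2} + \frac{5}{139}\right) = 0 \cdot \frac{7377}{278} = 0$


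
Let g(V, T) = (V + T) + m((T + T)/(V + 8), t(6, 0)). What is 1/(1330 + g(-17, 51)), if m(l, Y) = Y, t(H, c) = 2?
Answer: 1/1366 ≈ 0.00073206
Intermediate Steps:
g(V, T) = 2 + T + V (g(V, T) = (V + T) + 2 = (T + V) + 2 = 2 + T + V)
1/(1330 + g(-17, 51)) = 1/(1330 + (2 + 51 - 17)) = 1/(1330 + 36) = 1/1366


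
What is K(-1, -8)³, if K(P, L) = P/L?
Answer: 1/512 ≈ 0.0019531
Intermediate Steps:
K(-1, -8)³ = (-1/(-8))³ = (-1*(-⅛))³ = (⅛)³ = 1/512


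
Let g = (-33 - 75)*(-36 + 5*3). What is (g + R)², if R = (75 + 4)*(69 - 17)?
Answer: 40653376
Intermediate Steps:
g = 2268 (g = -108*(-36 + 15) = -108*(-21) = 2268)
R = 4108 (R = 79*52 = 4108)
(g + R)² = (2268 + 4108)² = 6376² = 40653376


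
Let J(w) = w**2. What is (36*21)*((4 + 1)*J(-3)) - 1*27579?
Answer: 6441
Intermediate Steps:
(36*21)*((4 + 1)*J(-3)) - 1*27579 = (36*21)*((4 + 1)*(-3)**2) - 1*27579 = 756*(5*9) - 27579 = 756*45 - 27579 = 34020 - 27579 = 6441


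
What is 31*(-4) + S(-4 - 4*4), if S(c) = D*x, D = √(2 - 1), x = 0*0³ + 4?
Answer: -120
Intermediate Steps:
x = 4 (x = 0*0 + 4 = 0 + 4 = 4)
D = 1 (D = √1 = 1)
S(c) = 4 (S(c) = 1*4 = 4)
31*(-4) + S(-4 - 4*4) = 31*(-4) + 4 = -124 + 4 = -120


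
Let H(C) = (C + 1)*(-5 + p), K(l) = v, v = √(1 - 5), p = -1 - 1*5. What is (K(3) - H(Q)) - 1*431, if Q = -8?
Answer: -508 + 2*I ≈ -508.0 + 2.0*I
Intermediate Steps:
p = -6 (p = -1 - 5 = -6)
v = 2*I (v = √(-4) = 2*I ≈ 2.0*I)
K(l) = 2*I
H(C) = -11 - 11*C (H(C) = (C + 1)*(-5 - 6) = (1 + C)*(-11) = -11 - 11*C)
(K(3) - H(Q)) - 1*431 = (2*I - (-11 - 11*(-8))) - 1*431 = (2*I - (-11 + 88)) - 431 = (2*I - 1*77) - 431 = (2*I - 77) - 431 = (-77 + 2*I) - 431 = -508 + 2*I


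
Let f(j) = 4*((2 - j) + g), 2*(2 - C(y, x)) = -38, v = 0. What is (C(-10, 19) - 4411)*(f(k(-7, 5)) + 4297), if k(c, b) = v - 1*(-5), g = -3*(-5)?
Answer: -19074550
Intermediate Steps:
g = 15
k(c, b) = 5 (k(c, b) = 0 - 1*(-5) = 0 + 5 = 5)
C(y, x) = 21 (C(y, x) = 2 - 1/2*(-38) = 2 + 19 = 21)
f(j) = 68 - 4*j (f(j) = 4*((2 - j) + 15) = 4*(17 - j) = 68 - 4*j)
(C(-10, 19) - 4411)*(f(k(-7, 5)) + 4297) = (21 - 4411)*((68 - 4*5) + 4297) = -4390*((68 - 20) + 4297) = -4390*(48 + 4297) = -4390*4345 = -19074550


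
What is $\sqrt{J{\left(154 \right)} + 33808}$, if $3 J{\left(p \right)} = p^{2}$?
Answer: $\frac{2 \sqrt{93855}}{3} \approx 204.24$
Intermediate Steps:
$J{\left(p \right)} = \frac{p^{2}}{3}$
$\sqrt{J{\left(154 \right)} + 33808} = \sqrt{\frac{154^{2}}{3} + 33808} = \sqrt{\frac{1}{3} \cdot 23716 + 33808} = \sqrt{\frac{23716}{3} + 33808} = \sqrt{\frac{125140}{3}} = \frac{2 \sqrt{93855}}{3}$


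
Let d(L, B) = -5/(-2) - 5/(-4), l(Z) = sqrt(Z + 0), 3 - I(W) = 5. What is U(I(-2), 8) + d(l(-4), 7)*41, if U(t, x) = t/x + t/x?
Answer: 613/4 ≈ 153.25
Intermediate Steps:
I(W) = -2 (I(W) = 3 - 1*5 = 3 - 5 = -2)
l(Z) = sqrt(Z)
d(L, B) = 15/4 (d(L, B) = -5*(-1/2) - 5*(-1/4) = 5/2 + 5/4 = 15/4)
U(t, x) = 2*t/x
U(I(-2), 8) + d(l(-4), 7)*41 = 2*(-2)/8 + (15/4)*41 = 2*(-2)*(1/8) + 615/4 = -1/2 + 615/4 = 613/4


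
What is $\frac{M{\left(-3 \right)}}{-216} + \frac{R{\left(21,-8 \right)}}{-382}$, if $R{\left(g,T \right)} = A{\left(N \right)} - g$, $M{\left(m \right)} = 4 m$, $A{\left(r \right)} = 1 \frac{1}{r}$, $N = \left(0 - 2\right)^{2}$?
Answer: $\frac{1511}{13752} \approx 0.10987$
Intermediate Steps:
$N = 4$ ($N = \left(-2\right)^{2} = 4$)
$A{\left(r \right)} = \frac{1}{r}$
$R{\left(g,T \right)} = \frac{1}{4} - g$
$\frac{M{\left(-3 \right)}}{-216} + \frac{R{\left(21,-8 \right)}}{-382} = \frac{4 \left(-3\right)}{-216} + \frac{\frac{1}{4} - 21}{-382} = \left(-12\right) \left(- \frac{1}{216}\right) + \left(\frac{1}{4} - 21\right) \left(- \frac{1}{382}\right) = \frac{1}{18} - - \frac{83}{1528} = \frac{1}{18} + \frac{83}{1528} = \frac{1511}{13752}$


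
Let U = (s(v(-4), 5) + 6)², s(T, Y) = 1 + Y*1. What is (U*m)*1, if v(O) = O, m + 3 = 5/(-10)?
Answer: -504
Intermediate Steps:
m = -7/2 (m = -3 + 5/(-10) = -3 + 5*(-⅒) = -3 - ½ = -7/2 ≈ -3.5000)
s(T, Y) = 1 + Y
U = 144 (U = ((1 + 5) + 6)² = (6 + 6)² = 12² = 144)
(U*m)*1 = (144*(-7/2))*1 = -504*1 = -504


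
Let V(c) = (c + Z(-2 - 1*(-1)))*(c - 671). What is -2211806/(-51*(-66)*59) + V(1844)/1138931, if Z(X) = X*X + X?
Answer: -1044766607129/113092431507 ≈ -9.2382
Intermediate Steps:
Z(X) = X + X**2 (Z(X) = X**2 + X = X + X**2)
V(c) = c*(-671 + c) (V(c) = (c + (-2 - 1*(-1))*(1 + (-2 - 1*(-1))))*(c - 671) = (c + (-2 + 1)*(1 + (-2 + 1)))*(-671 + c) = (c - (1 - 1))*(-671 + c) = (c - 1*0)*(-671 + c) = (c + 0)*(-671 + c) = c*(-671 + c))
-2211806/(-51*(-66)*59) + V(1844)/1138931 = -2211806/(-51*(-66)*59) + (1844*(-671 + 1844))/1138931 = -2211806/(3366*59) + (1844*1173)*(1/1138931) = -2211806/198594 + 2163012*(1/1138931) = -2211806*1/198594 + 2163012/1138931 = -1105903/99297 + 2163012/1138931 = -1044766607129/113092431507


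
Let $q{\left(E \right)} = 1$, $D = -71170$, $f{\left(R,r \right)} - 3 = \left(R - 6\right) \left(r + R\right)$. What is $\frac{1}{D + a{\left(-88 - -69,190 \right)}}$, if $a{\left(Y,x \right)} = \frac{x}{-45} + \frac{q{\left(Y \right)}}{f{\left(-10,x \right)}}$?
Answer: $- \frac{8631}{614304715} \approx -1.405 \cdot 10^{-5}$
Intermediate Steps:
$f{\left(R,r \right)} = 3 + \left(-6 + R\right) \left(R + r\right)$ ($f{\left(R,r \right)} = 3 + \left(R - 6\right) \left(r + R\right) = 3 + \left(-6 + R\right) \left(R + r\right)$)
$a{\left(Y,x \right)} = \frac{1}{163 - 16 x} - \frac{x}{45}$ ($a{\left(Y,x \right)} = \frac{x}{-45} + 1 \frac{1}{3 + \left(-10\right)^{2} - -60 - 6 x - 10 x} = x \left(- \frac{1}{45}\right) + 1 \frac{1}{3 + 100 + 60 - 6 x - 10 x} = - \frac{x}{45} + 1 \frac{1}{163 - 16 x} = - \frac{x}{45} + \frac{1}{163 - 16 x} = \frac{1}{163 - 16 x} - \frac{x}{45}$)
$\frac{1}{D + a{\left(-88 - -69,190 \right)}} = \frac{1}{-71170 + \frac{-45 - 190 \left(-163 + 16 \cdot 190\right)}{45 \left(-163 + 16 \cdot 190\right)}} = \frac{1}{-71170 + \frac{-45 - 190 \left(-163 + 3040\right)}{45 \left(-163 + 3040\right)}} = \frac{1}{-71170 + \frac{-45 - 190 \cdot 2877}{45 \cdot 2877}} = \frac{1}{-71170 + \frac{1}{45} \cdot \frac{1}{2877} \left(-45 - 546630\right)} = \frac{1}{-71170 + \frac{1}{45} \cdot \frac{1}{2877} \left(-546675\right)} = \frac{1}{-71170 - \frac{36445}{8631}} = \frac{1}{- \frac{614304715}{8631}} = - \frac{8631}{614304715}$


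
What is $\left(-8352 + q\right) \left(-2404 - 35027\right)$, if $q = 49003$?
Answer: $-1521607581$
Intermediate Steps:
$\left(-8352 + q\right) \left(-2404 - 35027\right) = \left(-8352 + 49003\right) \left(-2404 - 35027\right) = 40651 \left(-37431\right) = -1521607581$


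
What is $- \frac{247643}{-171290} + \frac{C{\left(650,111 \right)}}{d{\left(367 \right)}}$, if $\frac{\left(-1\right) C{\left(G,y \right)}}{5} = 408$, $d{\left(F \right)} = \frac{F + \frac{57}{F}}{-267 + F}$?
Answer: $- \frac{6395385408161}{11540321170} \approx -554.18$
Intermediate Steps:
$d{\left(F \right)} = \frac{F + \frac{57}{F}}{-267 + F}$
$C{\left(G,y \right)} = -2040$ ($C{\left(G,y \right)} = \left(-5\right) 408 = -2040$)
$- \frac{247643}{-171290} + \frac{C{\left(650,111 \right)}}{d{\left(367 \right)}} = - \frac{247643}{-171290} - \frac{2040}{\frac{1}{367} \frac{1}{-267 + 367} \left(57 + 367^{2}\right)} = \left(-247643\right) \left(- \frac{1}{171290}\right) - \frac{2040}{\frac{1}{367} \cdot \frac{1}{100} \left(57 + 134689\right)} = \frac{247643}{171290} - \frac{2040}{\frac{1}{367} \cdot \frac{1}{100} \cdot 134746} = \frac{247643}{171290} - \frac{2040}{\frac{67373}{18350}} = \frac{247643}{171290} - \frac{37434000}{67373} = - \frac{6395385408161}{11540321170}$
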